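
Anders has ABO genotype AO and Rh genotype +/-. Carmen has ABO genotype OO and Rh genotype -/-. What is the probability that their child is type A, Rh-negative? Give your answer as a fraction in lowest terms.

1/4

ABO cross AO × OO → offspring phenotypes: 1/2 O, 1/2 A.
Rh cross +/- × -/- → 1/2 Rh+, 1/2 Rh-.
Independent loci: P(type A, Rh-negative) = 1/2 × 1/2 = 1/4.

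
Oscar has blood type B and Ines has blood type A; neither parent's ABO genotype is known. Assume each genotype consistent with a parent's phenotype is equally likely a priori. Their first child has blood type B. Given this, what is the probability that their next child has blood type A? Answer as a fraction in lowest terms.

1/12

Possible genotypes: Oscar ∈ {BB, BO}; Ines ∈ {AA, AO}.
Weight each parental genotype pair by prior × P(type-B child):
  BB × AO: posterior weight 2/3; P(next child type A) = 0.
  BO × AO: posterior weight 1/3; P(next child type A) = 1/4.
Weighted sum = 1/12.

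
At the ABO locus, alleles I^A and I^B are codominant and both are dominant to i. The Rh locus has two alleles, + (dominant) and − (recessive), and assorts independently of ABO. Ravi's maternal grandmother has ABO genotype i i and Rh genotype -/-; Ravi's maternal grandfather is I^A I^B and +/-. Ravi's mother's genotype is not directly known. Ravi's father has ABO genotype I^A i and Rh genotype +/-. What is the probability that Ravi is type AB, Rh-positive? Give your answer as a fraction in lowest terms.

Ravi's mother's ABO genotype from i i × I^A I^B: 1/2 I^A i, 1/2 I^B i.
Crossing each possibility with the father I^A i and summing P(type AB): 1/2·0 + 1/2·1/4 = 1/8.
Similarly for Rh via the mother's Rh distribution: P(Rh+) = 5/8.
Independent loci: 1/8 × 5/8 = 5/64.

5/64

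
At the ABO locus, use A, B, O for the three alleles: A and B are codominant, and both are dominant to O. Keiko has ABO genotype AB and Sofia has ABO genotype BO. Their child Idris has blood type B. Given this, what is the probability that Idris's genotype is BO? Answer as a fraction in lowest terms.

1/2

Cross AB × BO → 1/4 AB, 1/4 AO, 1/4 BB, 1/4 BO.
Type-B genotypes among offspring: BB (1/4), BO (1/4); total 1/2.
P(BO | type B) = (1/4) / (1/2) = 1/2.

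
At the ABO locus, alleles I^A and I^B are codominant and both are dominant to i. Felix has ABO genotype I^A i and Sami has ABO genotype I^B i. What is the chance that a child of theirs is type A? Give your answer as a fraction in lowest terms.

1/4

ABO cross I^A i × I^B i → offspring phenotypes: 1/4 O, 1/4 A, 1/4 B, 1/4 AB.
So P(type A) = 1/4.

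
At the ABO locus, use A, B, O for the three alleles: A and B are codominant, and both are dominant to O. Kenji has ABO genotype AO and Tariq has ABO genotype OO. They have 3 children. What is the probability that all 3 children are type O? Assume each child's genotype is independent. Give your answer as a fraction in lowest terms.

1/8

ABO cross AO × OO → 1/2 O, 1/2 A.
So P(type O) = 1/2 per child.
All 3 independent: (1/2)^3 = 1/8.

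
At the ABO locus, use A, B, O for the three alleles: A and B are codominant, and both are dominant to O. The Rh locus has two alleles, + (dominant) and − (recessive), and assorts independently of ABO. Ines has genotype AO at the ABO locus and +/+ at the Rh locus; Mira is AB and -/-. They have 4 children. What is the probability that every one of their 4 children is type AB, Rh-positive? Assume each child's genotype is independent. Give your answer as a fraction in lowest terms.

1/256

ABO cross AO × AB → 1/2 A, 1/4 B, 1/4 AB.
Rh cross +/+ × -/- → 1 Rh+; so P(type AB, Rh-positive) = 1/4 × 1 = 1/4 per child.
All 4 independent: (1/4)^4 = 1/256.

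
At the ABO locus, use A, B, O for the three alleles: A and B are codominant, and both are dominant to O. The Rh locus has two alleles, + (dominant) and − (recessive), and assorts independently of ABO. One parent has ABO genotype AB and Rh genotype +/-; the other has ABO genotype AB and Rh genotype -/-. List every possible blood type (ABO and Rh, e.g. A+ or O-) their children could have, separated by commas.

Gametes from AB × AB give offspring ABO genotypes AA, AB, BB, i.e. phenotypes A, B, AB.
Rh cross +/- × -/- → phenotypes Rh+, Rh-.
Combining independently: A+, A-, B+, B-, AB+, AB-.

A+, A-, B+, B-, AB+, AB-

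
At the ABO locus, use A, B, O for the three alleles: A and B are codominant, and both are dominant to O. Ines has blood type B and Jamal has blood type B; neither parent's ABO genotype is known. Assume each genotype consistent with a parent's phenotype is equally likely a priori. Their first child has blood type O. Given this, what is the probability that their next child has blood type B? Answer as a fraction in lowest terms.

Possible genotypes: Ines ∈ {BB, BO}; Jamal ∈ {BB, BO}.
Weight each parental genotype pair by prior × P(type-O child):
  BO × BO: posterior weight 1; P(next child type B) = 3/4.
Weighted sum = 3/4.

3/4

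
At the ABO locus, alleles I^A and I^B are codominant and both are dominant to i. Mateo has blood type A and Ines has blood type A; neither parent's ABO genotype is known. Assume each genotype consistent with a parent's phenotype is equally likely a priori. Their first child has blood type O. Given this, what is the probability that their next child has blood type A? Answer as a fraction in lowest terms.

Possible genotypes: Mateo ∈ {I^A I^A, I^A i}; Ines ∈ {I^A I^A, I^A i}.
Weight each parental genotype pair by prior × P(type-O child):
  I^A i × I^A i: posterior weight 1; P(next child type A) = 3/4.
Weighted sum = 3/4.

3/4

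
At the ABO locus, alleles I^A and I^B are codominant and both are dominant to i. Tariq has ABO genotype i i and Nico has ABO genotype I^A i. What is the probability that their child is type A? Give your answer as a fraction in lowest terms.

1/2

ABO cross i i × I^A i → offspring phenotypes: 1/2 O, 1/2 A.
So P(type A) = 1/2.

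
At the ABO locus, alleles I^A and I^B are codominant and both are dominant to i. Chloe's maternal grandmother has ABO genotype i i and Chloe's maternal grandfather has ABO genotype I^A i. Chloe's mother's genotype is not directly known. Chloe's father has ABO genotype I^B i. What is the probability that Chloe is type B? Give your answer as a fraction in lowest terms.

3/8

Chloe's mother's ABO genotype from i i × I^A i: 1/2 I^A i, 1/2 i i.
Crossing each possibility with the father I^B i and summing P(type B): 1/2·1/4 + 1/2·1/2 = 3/8.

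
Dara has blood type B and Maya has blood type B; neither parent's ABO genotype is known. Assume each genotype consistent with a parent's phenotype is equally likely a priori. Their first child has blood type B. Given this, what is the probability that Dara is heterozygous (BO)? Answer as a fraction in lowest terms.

7/15

Possible genotypes: Dara ∈ {BB, BO}; Maya ∈ {BB, BO}.
Weight each parental genotype pair by prior × P(type-B child):
  BB × BB: posterior weight 4/15.
  BB × BO: posterior weight 4/15.
  BO × BB: posterior weight 4/15.
  BO × BO: posterior weight 1/5.
Sum the posterior weight over pairs where Dara is BO: 7/15.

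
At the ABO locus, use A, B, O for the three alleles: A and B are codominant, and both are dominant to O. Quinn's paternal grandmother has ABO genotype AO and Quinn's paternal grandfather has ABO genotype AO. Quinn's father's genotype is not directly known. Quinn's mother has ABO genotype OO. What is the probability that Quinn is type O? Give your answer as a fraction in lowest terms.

1/2

Quinn's father's ABO genotype from AO × AO: 1/4 AA, 1/2 AO, 1/4 OO.
Crossing each possibility with the mother OO and summing P(type O): 1/4·0 + 1/2·1/2 + 1/4·1 = 1/2.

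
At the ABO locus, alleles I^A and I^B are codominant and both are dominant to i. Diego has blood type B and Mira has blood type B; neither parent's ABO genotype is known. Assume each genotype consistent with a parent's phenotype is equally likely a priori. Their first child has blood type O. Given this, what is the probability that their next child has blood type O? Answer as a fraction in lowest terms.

1/4

Possible genotypes: Diego ∈ {I^B I^B, I^B i}; Mira ∈ {I^B I^B, I^B i}.
Weight each parental genotype pair by prior × P(type-O child):
  I^B i × I^B i: posterior weight 1; P(next child type O) = 1/4.
Weighted sum = 1/4.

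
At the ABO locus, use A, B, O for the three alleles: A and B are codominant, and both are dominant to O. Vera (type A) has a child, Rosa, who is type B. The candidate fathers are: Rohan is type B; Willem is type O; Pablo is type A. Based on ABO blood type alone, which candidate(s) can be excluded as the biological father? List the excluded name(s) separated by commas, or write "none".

Willem, Pablo

A candidate is excluded only if no genotype consistent with his phenotype could produce a type B child with a type A mother.
Willem (type O): no genotype consistent with that phenotype can produce a type-B child with a type-A mother.
Pablo (type A): no genotype consistent with that phenotype can produce a type-B child with a type-A mother.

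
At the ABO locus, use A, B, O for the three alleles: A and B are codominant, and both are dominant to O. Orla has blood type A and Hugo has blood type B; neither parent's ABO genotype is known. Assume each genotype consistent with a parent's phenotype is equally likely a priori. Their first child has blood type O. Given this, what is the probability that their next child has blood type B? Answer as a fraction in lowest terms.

1/4

Possible genotypes: Orla ∈ {AA, AO}; Hugo ∈ {BB, BO}.
Weight each parental genotype pair by prior × P(type-O child):
  AO × BO: posterior weight 1; P(next child type B) = 1/4.
Weighted sum = 1/4.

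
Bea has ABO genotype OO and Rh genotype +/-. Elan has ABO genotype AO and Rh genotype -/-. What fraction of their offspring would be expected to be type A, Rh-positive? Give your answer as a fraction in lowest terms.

ABO cross OO × AO → offspring phenotypes: 1/2 O, 1/2 A.
Rh cross +/- × -/- → 1/2 Rh+, 1/2 Rh-.
Independent loci: P(type A, Rh-positive) = 1/2 × 1/2 = 1/4.

1/4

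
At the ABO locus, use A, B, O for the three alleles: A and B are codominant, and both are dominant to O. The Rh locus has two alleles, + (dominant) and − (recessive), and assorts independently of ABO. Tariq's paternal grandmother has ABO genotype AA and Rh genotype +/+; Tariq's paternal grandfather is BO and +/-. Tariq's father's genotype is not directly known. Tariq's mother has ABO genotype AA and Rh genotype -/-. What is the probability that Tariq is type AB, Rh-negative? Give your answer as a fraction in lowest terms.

1/16

Tariq's father's ABO genotype from AA × BO: 1/2 AB, 1/2 AO.
Crossing each possibility with the mother AA and summing P(type AB): 1/2·1/2 + 1/2·0 = 1/4.
Similarly for Rh via the father's Rh distribution: P(Rh-) = 1/4.
Independent loci: 1/4 × 1/4 = 1/16.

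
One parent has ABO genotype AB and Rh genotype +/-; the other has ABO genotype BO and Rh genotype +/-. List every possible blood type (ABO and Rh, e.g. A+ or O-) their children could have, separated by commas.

Gametes from AB × BO give offspring ABO genotypes AB, AO, BB, BO, i.e. phenotypes A, B, AB.
Rh cross +/- × +/- → phenotypes Rh+, Rh-.
Combining independently: A+, A-, B+, B-, AB+, AB-.

A+, A-, B+, B-, AB+, AB-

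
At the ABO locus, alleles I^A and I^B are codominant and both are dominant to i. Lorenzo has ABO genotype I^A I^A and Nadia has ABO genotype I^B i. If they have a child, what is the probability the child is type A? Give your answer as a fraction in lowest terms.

1/2

ABO cross I^A I^A × I^B i → offspring phenotypes: 1/2 A, 1/2 AB.
So P(type A) = 1/2.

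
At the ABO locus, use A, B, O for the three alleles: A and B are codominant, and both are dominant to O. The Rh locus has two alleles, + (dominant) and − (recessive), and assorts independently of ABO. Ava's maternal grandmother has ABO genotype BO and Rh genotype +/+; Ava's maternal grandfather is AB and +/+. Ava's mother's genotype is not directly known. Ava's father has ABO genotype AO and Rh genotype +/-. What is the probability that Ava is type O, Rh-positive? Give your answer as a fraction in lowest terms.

1/8

Ava's mother's ABO genotype from BO × AB: 1/4 AB, 1/4 AO, 1/4 BB, 1/4 BO.
Crossing each possibility with the father AO and summing P(type O): 1/4·0 + 1/4·1/4 + 1/4·0 + 1/4·1/4 = 1/8.
Similarly for Rh via the mother's Rh distribution: P(Rh+) = 1.
Independent loci: 1/8 × 1 = 1/8.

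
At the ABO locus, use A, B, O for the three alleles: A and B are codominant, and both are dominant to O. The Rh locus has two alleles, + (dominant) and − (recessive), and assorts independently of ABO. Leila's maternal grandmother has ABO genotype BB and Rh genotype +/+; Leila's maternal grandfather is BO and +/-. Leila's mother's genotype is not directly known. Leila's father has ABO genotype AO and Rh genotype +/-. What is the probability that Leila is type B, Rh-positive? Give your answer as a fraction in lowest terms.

21/64

Leila's mother's ABO genotype from BB × BO: 1/2 BB, 1/2 BO.
Crossing each possibility with the father AO and summing P(type B): 1/2·1/2 + 1/2·1/4 = 3/8.
Similarly for Rh via the mother's Rh distribution: P(Rh+) = 7/8.
Independent loci: 3/8 × 7/8 = 21/64.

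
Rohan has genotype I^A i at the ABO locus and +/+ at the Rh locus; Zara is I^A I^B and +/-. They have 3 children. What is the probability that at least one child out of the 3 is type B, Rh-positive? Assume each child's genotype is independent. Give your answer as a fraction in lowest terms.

37/64

ABO cross I^A i × I^A I^B → 1/2 A, 1/4 B, 1/4 AB.
Rh cross +/+ × +/- → 1 Rh+; so P(type B, Rh-positive) = 1/4 × 1 = 1/4 per child.
P(none) = (3/4)^3 = 27/64; P(at least one) = 1 − 27/64 = 37/64.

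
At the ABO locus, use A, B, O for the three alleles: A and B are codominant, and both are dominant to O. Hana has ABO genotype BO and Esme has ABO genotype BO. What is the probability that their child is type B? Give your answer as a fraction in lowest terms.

3/4

ABO cross BO × BO → offspring phenotypes: 1/4 O, 3/4 B.
So P(type B) = 3/4.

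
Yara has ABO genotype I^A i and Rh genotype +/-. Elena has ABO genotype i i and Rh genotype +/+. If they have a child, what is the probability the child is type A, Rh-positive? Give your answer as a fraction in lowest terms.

ABO cross I^A i × i i → offspring phenotypes: 1/2 O, 1/2 A.
Rh cross +/- × +/+ → 1 Rh+.
Independent loci: P(type A, Rh-positive) = 1/2 × 1 = 1/2.

1/2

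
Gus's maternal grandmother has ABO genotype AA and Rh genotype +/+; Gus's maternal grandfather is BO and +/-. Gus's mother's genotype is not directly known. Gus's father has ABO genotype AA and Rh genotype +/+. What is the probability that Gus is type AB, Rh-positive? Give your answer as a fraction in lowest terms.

Gus's mother's ABO genotype from AA × BO: 1/2 AB, 1/2 AO.
Crossing each possibility with the father AA and summing P(type AB): 1/2·1/2 + 1/2·0 = 1/4.
Similarly for Rh via the mother's Rh distribution: P(Rh+) = 1.
Independent loci: 1/4 × 1 = 1/4.

1/4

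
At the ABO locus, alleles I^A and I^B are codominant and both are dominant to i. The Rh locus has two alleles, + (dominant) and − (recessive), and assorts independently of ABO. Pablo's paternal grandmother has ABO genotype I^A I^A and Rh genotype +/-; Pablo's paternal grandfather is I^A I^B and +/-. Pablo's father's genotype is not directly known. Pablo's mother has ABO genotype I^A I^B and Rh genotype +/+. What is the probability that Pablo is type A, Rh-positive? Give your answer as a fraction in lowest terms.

3/8

Pablo's father's ABO genotype from I^A I^A × I^A I^B: 1/2 I^A I^A, 1/2 I^A I^B.
Crossing each possibility with the mother I^A I^B and summing P(type A): 1/2·1/2 + 1/2·1/4 = 3/8.
Similarly for Rh via the father's Rh distribution: P(Rh+) = 1.
Independent loci: 3/8 × 1 = 3/8.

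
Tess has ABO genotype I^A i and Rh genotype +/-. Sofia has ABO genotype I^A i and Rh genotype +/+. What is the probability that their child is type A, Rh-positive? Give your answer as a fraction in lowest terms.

ABO cross I^A i × I^A i → offspring phenotypes: 1/4 O, 3/4 A.
Rh cross +/- × +/+ → 1 Rh+.
Independent loci: P(type A, Rh-positive) = 3/4 × 1 = 3/4.

3/4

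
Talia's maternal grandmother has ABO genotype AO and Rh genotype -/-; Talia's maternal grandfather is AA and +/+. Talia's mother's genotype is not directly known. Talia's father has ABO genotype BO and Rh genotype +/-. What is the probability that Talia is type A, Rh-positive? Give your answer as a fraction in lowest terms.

Talia's mother's ABO genotype from AO × AA: 1/2 AA, 1/2 AO.
Crossing each possibility with the father BO and summing P(type A): 1/2·1/2 + 1/2·1/4 = 3/8.
Similarly for Rh via the mother's Rh distribution: P(Rh+) = 3/4.
Independent loci: 3/8 × 3/4 = 9/32.

9/32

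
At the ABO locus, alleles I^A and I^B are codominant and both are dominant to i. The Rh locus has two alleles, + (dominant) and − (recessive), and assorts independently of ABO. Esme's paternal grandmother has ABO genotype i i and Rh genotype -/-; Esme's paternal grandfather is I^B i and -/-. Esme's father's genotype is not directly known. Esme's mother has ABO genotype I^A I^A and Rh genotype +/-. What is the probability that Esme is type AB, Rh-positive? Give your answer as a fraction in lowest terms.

1/8

Esme's father's ABO genotype from i i × I^B i: 1/2 I^B i, 1/2 i i.
Crossing each possibility with the mother I^A I^A and summing P(type AB): 1/2·1/2 + 1/2·0 = 1/4.
Similarly for Rh via the father's Rh distribution: P(Rh+) = 1/2.
Independent loci: 1/4 × 1/2 = 1/8.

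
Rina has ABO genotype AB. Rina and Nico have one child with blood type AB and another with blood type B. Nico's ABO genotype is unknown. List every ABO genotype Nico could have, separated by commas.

AB, AO, BB, BO

For each candidate genotype of Nico, check whether crossing it with AB can produce every observed child phenotype.
  AA → possible child types {A, AB} ✗
  AB → possible child types {A, B, AB} ✓
  AO → possible child types {A, B, AB} ✓
  BB → possible child types {B, AB} ✓
  BO → possible child types {A, B, AB} ✓
  OO → possible child types {A, B} ✗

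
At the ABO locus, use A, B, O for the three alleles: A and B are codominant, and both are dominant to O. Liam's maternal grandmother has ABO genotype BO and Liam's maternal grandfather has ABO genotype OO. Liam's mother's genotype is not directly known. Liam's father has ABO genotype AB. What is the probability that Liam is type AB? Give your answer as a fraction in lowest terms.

1/8

Liam's mother's ABO genotype from BO × OO: 1/2 BO, 1/2 OO.
Crossing each possibility with the father AB and summing P(type AB): 1/2·1/4 + 1/2·0 = 1/8.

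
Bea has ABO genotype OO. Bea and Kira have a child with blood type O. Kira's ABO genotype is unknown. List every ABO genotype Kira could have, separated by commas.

AO, BO, OO

For each candidate genotype of Kira, check whether crossing it with OO can produce every observed child phenotype.
  AA → possible child types {A} ✗
  AB → possible child types {A, B} ✗
  AO → possible child types {O, A} ✓
  BB → possible child types {B} ✗
  BO → possible child types {O, B} ✓
  OO → possible child types {O} ✓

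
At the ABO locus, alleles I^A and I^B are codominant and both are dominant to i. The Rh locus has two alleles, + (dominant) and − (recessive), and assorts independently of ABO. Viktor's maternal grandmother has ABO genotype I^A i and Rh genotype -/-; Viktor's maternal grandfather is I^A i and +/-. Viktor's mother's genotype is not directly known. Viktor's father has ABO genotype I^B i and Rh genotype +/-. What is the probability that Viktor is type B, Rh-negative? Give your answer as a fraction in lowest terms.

Viktor's mother's ABO genotype from I^A i × I^A i: 1/4 I^A I^A, 1/2 I^A i, 1/4 i i.
Crossing each possibility with the father I^B i and summing P(type B): 1/4·0 + 1/2·1/4 + 1/4·1/2 = 1/4.
Similarly for Rh via the mother's Rh distribution: P(Rh-) = 3/8.
Independent loci: 1/4 × 3/8 = 3/32.

3/32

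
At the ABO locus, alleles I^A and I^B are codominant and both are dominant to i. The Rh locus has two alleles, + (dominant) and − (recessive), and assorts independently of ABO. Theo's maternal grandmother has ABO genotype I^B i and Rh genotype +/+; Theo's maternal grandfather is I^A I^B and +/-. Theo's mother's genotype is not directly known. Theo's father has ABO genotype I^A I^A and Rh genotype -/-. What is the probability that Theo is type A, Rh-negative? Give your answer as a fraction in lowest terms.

1/8

Theo's mother's ABO genotype from I^B i × I^A I^B: 1/4 I^A I^B, 1/4 I^A i, 1/4 I^B I^B, 1/4 I^B i.
Crossing each possibility with the father I^A I^A and summing P(type A): 1/4·1/2 + 1/4·1 + 1/4·0 + 1/4·1/2 = 1/2.
Similarly for Rh via the mother's Rh distribution: P(Rh-) = 1/4.
Independent loci: 1/2 × 1/4 = 1/8.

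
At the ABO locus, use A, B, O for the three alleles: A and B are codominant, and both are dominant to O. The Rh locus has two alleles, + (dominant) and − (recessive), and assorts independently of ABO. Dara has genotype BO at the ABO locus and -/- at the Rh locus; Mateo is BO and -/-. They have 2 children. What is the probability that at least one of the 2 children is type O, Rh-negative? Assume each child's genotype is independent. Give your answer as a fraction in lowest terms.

ABO cross BO × BO → 1/4 O, 3/4 B.
Rh cross -/- × -/- → 1 Rh-; so P(type O, Rh-negative) = 1/4 × 1 = 1/4 per child.
P(none) = (3/4)^2 = 9/16; P(at least one) = 1 − 9/16 = 7/16.

7/16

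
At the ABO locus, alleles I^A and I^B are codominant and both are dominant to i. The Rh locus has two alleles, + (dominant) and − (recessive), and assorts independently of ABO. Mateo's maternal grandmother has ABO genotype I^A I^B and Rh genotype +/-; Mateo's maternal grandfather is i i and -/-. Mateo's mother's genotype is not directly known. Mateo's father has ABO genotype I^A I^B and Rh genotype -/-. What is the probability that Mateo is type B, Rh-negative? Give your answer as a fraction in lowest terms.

Mateo's mother's ABO genotype from I^A I^B × i i: 1/2 I^A i, 1/2 I^B i.
Crossing each possibility with the father I^A I^B and summing P(type B): 1/2·1/4 + 1/2·1/2 = 3/8.
Similarly for Rh via the mother's Rh distribution: P(Rh-) = 3/4.
Independent loci: 3/8 × 3/4 = 9/32.

9/32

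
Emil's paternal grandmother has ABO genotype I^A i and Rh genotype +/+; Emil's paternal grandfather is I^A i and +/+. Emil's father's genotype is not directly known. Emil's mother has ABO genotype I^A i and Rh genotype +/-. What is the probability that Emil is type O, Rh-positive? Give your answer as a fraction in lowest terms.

1/4

Emil's father's ABO genotype from I^A i × I^A i: 1/4 I^A I^A, 1/2 I^A i, 1/4 i i.
Crossing each possibility with the mother I^A i and summing P(type O): 1/4·0 + 1/2·1/4 + 1/4·1/2 = 1/4.
Similarly for Rh via the father's Rh distribution: P(Rh+) = 1.
Independent loci: 1/4 × 1 = 1/4.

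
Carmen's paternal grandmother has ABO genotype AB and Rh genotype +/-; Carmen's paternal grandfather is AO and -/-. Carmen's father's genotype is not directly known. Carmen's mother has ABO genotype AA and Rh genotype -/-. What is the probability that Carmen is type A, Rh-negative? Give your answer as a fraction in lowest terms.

9/16

Carmen's father's ABO genotype from AB × AO: 1/4 AA, 1/4 AB, 1/4 AO, 1/4 BO.
Crossing each possibility with the mother AA and summing P(type A): 1/4·1 + 1/4·1/2 + 1/4·1 + 1/4·1/2 = 3/4.
Similarly for Rh via the father's Rh distribution: P(Rh-) = 3/4.
Independent loci: 3/4 × 3/4 = 9/16.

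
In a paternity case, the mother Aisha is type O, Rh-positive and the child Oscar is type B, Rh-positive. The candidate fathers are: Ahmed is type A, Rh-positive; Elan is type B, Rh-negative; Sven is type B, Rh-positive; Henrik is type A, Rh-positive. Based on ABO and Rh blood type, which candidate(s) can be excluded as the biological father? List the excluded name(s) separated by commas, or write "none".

A candidate is excluded only if no genotype consistent with his phenotype could produce a type B, Rh-positive child with a type O, Rh-positive mother.
Ahmed (type A, Rh+): no genotype consistent with that phenotype can produce a type-B Rh+ child with a type-O mother.
Henrik (type A, Rh+): no genotype consistent with that phenotype can produce a type-B Rh+ child with a type-O mother.

Ahmed, Henrik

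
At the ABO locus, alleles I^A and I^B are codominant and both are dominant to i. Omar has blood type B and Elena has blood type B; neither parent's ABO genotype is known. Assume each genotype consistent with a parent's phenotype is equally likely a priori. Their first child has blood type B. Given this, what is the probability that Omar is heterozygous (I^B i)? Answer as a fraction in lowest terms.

Possible genotypes: Omar ∈ {I^B I^B, I^B i}; Elena ∈ {I^B I^B, I^B i}.
Weight each parental genotype pair by prior × P(type-B child):
  I^B I^B × I^B I^B: posterior weight 4/15.
  I^B I^B × I^B i: posterior weight 4/15.
  I^B i × I^B I^B: posterior weight 4/15.
  I^B i × I^B i: posterior weight 1/5.
Sum the posterior weight over pairs where Omar is I^B i: 7/15.

7/15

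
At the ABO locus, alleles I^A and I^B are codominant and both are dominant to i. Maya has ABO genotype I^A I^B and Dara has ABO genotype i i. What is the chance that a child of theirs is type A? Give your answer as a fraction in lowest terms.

ABO cross I^A I^B × i i → offspring phenotypes: 1/2 A, 1/2 B.
So P(type A) = 1/2.

1/2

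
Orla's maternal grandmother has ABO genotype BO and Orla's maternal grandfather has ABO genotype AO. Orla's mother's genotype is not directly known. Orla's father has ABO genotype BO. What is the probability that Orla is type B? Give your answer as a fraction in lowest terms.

1/2

Orla's mother's ABO genotype from BO × AO: 1/4 AB, 1/4 AO, 1/4 BO, 1/4 OO.
Crossing each possibility with the father BO and summing P(type B): 1/4·1/2 + 1/4·1/4 + 1/4·3/4 + 1/4·1/2 = 1/2.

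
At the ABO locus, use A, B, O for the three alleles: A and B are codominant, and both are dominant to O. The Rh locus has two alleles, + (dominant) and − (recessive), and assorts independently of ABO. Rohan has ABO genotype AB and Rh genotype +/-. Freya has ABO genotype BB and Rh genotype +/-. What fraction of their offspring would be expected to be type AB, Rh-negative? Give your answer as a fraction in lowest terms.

ABO cross AB × BB → offspring phenotypes: 1/2 B, 1/2 AB.
Rh cross +/- × +/- → 3/4 Rh+, 1/4 Rh-.
Independent loci: P(type AB, Rh-negative) = 1/2 × 1/4 = 1/8.

1/8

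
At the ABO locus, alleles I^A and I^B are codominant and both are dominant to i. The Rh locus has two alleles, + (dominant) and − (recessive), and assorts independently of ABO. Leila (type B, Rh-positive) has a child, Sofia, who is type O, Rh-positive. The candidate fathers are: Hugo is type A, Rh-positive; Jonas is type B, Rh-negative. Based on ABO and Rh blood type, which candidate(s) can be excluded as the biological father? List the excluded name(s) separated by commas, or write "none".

none

A candidate is excluded only if no genotype consistent with his phenotype could produce a type O, Rh-positive child with a type B, Rh-positive mother.
Every candidate has at least one consistent genotype combination, so none can be excluded.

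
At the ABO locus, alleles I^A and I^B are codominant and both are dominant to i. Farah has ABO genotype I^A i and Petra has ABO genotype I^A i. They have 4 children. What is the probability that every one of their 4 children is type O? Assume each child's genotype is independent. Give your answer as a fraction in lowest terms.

1/256

ABO cross I^A i × I^A i → 1/4 O, 3/4 A.
So P(type O) = 1/4 per child.
All 4 independent: (1/4)^4 = 1/256.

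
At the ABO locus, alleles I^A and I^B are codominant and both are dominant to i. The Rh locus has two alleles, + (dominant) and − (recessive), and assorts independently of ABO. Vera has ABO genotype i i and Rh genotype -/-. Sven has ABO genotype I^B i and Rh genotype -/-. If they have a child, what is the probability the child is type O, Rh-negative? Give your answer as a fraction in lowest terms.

1/2

ABO cross i i × I^B i → offspring phenotypes: 1/2 O, 1/2 B.
Rh cross -/- × -/- → 1 Rh-.
Independent loci: P(type O, Rh-negative) = 1/2 × 1 = 1/2.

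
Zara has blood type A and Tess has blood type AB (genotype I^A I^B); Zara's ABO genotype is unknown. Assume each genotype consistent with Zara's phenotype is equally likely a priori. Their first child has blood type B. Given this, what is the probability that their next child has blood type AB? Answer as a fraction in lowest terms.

Possible genotypes: Zara ∈ {I^A I^A, I^A i}; Tess ∈ {I^A I^B}.
Weight each parental genotype pair by prior × P(type-B child):
  I^A i × I^A I^B: posterior weight 1; P(next child type AB) = 1/4.
Weighted sum = 1/4.

1/4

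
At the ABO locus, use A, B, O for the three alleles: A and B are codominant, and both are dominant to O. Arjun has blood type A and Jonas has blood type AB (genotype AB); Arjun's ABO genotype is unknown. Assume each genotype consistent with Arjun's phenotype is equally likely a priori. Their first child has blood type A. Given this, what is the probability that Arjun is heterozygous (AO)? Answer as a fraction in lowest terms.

1/2

Possible genotypes: Arjun ∈ {AA, AO}; Jonas ∈ {AB}.
Weight each parental genotype pair by prior × P(type-A child):
  AA × AB: posterior weight 1/2.
  AO × AB: posterior weight 1/2.
Sum the posterior weight over pairs where Arjun is AO: 1/2.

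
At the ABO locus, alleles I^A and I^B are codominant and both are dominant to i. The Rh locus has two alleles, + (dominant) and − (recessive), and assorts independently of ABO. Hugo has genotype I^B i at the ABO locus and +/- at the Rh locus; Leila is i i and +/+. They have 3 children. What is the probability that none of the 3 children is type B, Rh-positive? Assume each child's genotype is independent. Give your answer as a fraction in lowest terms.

ABO cross I^B i × i i → 1/2 O, 1/2 B.
Rh cross +/- × +/+ → 1 Rh+; so P(type B, Rh-positive) = 1/2 × 1 = 1/2 per child.
P(not type B, Rh-positive) = 1/2 for one child; (1/2)^3 = 1/8.

1/8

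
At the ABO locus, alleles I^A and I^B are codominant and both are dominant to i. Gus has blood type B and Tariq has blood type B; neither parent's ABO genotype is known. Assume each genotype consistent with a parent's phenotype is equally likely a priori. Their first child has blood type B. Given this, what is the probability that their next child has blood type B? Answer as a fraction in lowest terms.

Possible genotypes: Gus ∈ {I^B I^B, I^B i}; Tariq ∈ {I^B I^B, I^B i}.
Weight each parental genotype pair by prior × P(type-B child):
  I^B I^B × I^B I^B: posterior weight 4/15; P(next child type B) = 1.
  I^B I^B × I^B i: posterior weight 4/15; P(next child type B) = 1.
  I^B i × I^B I^B: posterior weight 4/15; P(next child type B) = 1.
  I^B i × I^B i: posterior weight 1/5; P(next child type B) = 3/4.
Weighted sum = 19/20.

19/20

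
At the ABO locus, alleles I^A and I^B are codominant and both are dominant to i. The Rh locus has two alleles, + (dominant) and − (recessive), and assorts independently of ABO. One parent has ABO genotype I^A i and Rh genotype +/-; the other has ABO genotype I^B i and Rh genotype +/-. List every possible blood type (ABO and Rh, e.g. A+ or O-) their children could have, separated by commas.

O+, O-, A+, A-, B+, B-, AB+, AB-

Gametes from I^A i × I^B i give offspring ABO genotypes I^A I^B, I^A i, I^B i, i i, i.e. phenotypes O, A, B, AB.
Rh cross +/- × +/- → phenotypes Rh+, Rh-.
Combining independently: O+, O-, A+, A-, B+, B-, AB+, AB-.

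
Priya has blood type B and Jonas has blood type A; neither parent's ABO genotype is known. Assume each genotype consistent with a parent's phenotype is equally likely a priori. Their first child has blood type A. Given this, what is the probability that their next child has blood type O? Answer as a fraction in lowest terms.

Possible genotypes: Priya ∈ {BB, BO}; Jonas ∈ {AA, AO}.
Weight each parental genotype pair by prior × P(type-A child):
  BO × AA: posterior weight 2/3; P(next child type O) = 0.
  BO × AO: posterior weight 1/3; P(next child type O) = 1/4.
Weighted sum = 1/12.

1/12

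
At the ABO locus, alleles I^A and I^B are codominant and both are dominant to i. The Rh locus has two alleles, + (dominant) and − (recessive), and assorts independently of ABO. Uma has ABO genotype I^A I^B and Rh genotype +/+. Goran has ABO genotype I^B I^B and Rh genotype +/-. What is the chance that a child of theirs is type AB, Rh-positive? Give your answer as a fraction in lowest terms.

ABO cross I^A I^B × I^B I^B → offspring phenotypes: 1/2 B, 1/2 AB.
Rh cross +/+ × +/- → 1 Rh+.
Independent loci: P(type AB, Rh-positive) = 1/2 × 1 = 1/2.

1/2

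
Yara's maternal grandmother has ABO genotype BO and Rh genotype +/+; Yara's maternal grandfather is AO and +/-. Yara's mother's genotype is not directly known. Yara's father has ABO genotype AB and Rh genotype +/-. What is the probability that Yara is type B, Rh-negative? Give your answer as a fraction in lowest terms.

3/64

Yara's mother's ABO genotype from BO × AO: 1/4 AB, 1/4 AO, 1/4 BO, 1/4 OO.
Crossing each possibility with the father AB and summing P(type B): 1/4·1/4 + 1/4·1/4 + 1/4·1/2 + 1/4·1/2 = 3/8.
Similarly for Rh via the mother's Rh distribution: P(Rh-) = 1/8.
Independent loci: 3/8 × 1/8 = 3/64.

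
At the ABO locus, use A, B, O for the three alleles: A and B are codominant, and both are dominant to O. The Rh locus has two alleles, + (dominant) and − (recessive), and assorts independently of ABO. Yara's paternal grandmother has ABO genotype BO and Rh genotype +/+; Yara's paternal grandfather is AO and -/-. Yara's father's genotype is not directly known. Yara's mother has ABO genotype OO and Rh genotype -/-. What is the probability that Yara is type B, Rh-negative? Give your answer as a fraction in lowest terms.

1/8

Yara's father's ABO genotype from BO × AO: 1/4 AB, 1/4 AO, 1/4 BO, 1/4 OO.
Crossing each possibility with the mother OO and summing P(type B): 1/4·1/2 + 1/4·0 + 1/4·1/2 + 1/4·0 = 1/4.
Similarly for Rh via the father's Rh distribution: P(Rh-) = 1/2.
Independent loci: 1/4 × 1/2 = 1/8.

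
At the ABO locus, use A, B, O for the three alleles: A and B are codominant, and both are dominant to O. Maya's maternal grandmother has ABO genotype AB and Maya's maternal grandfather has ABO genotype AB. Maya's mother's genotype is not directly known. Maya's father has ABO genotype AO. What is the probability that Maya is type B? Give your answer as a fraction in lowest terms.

1/4

Maya's mother's ABO genotype from AB × AB: 1/4 AA, 1/2 AB, 1/4 BB.
Crossing each possibility with the father AO and summing P(type B): 1/4·0 + 1/2·1/4 + 1/4·1/2 = 1/4.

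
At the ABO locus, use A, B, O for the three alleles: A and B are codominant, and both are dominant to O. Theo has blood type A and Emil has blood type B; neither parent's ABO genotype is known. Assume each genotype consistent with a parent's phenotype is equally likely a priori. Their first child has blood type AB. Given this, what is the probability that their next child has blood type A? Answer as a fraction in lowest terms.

Possible genotypes: Theo ∈ {AA, AO}; Emil ∈ {BB, BO}.
Weight each parental genotype pair by prior × P(type-AB child):
  AA × BB: posterior weight 4/9; P(next child type A) = 0.
  AA × BO: posterior weight 2/9; P(next child type A) = 1/2.
  AO × BB: posterior weight 2/9; P(next child type A) = 0.
  AO × BO: posterior weight 1/9; P(next child type A) = 1/4.
Weighted sum = 5/36.

5/36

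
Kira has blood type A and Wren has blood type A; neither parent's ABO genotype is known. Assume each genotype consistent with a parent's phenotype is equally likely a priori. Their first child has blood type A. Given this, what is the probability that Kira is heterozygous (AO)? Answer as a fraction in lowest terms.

7/15

Possible genotypes: Kira ∈ {AA, AO}; Wren ∈ {AA, AO}.
Weight each parental genotype pair by prior × P(type-A child):
  AA × AA: posterior weight 4/15.
  AA × AO: posterior weight 4/15.
  AO × AA: posterior weight 4/15.
  AO × AO: posterior weight 1/5.
Sum the posterior weight over pairs where Kira is AO: 7/15.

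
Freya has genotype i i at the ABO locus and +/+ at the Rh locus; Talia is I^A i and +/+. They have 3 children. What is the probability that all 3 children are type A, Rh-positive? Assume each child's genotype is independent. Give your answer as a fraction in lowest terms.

1/8

ABO cross i i × I^A i → 1/2 O, 1/2 A.
Rh cross +/+ × +/+ → 1 Rh+; so P(type A, Rh-positive) = 1/2 × 1 = 1/2 per child.
All 3 independent: (1/2)^3 = 1/8.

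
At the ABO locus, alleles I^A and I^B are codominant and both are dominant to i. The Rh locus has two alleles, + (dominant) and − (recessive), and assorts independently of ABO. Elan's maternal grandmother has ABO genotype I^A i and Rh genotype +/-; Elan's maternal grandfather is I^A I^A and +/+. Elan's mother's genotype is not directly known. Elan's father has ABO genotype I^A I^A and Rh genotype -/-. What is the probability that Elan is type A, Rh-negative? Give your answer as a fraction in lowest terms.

Elan's mother's ABO genotype from I^A i × I^A I^A: 1/2 I^A I^A, 1/2 I^A i.
Crossing each possibility with the father I^A I^A and summing P(type A): 1/2·1 + 1/2·1 = 1.
Similarly for Rh via the mother's Rh distribution: P(Rh-) = 1/4.
Independent loci: 1 × 1/4 = 1/4.

1/4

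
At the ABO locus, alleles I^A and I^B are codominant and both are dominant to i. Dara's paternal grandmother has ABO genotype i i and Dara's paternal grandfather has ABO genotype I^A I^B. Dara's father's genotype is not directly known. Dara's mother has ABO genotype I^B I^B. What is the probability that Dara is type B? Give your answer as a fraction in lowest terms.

Dara's father's ABO genotype from i i × I^A I^B: 1/2 I^A i, 1/2 I^B i.
Crossing each possibility with the mother I^B I^B and summing P(type B): 1/2·1/2 + 1/2·1 = 3/4.

3/4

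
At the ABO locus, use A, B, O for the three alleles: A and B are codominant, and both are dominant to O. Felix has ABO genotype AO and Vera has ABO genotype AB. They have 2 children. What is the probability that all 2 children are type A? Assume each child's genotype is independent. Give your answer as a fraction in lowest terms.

1/4

ABO cross AO × AB → 1/2 A, 1/4 B, 1/4 AB.
So P(type A) = 1/2 per child.
All 2 independent: (1/2)^2 = 1/4.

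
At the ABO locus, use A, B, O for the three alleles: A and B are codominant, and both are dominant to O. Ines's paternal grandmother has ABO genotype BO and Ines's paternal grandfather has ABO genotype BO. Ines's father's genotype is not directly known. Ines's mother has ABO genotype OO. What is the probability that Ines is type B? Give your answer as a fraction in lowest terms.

1/2

Ines's father's ABO genotype from BO × BO: 1/4 BB, 1/2 BO, 1/4 OO.
Crossing each possibility with the mother OO and summing P(type B): 1/4·1 + 1/2·1/2 + 1/4·0 = 1/2.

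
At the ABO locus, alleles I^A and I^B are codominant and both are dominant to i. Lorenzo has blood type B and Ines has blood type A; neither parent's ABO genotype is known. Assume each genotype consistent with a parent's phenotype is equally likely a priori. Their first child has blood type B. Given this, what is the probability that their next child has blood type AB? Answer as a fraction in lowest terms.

5/12

Possible genotypes: Lorenzo ∈ {I^B I^B, I^B i}; Ines ∈ {I^A I^A, I^A i}.
Weight each parental genotype pair by prior × P(type-B child):
  I^B I^B × I^A i: posterior weight 2/3; P(next child type AB) = 1/2.
  I^B i × I^A i: posterior weight 1/3; P(next child type AB) = 1/4.
Weighted sum = 5/12.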